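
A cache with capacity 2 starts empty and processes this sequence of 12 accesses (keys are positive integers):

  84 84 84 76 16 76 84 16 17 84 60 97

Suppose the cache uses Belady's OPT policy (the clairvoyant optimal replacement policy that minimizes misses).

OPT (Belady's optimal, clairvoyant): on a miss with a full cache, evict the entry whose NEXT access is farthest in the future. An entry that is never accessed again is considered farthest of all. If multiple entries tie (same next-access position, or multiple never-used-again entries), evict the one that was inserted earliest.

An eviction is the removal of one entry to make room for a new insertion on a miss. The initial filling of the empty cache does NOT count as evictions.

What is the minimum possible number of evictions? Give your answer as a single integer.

OPT (Belady) simulation (capacity=2):
  1. access 84: MISS. Cache: [84]
  2. access 84: HIT. Next use of 84: step 3. Cache: [84]
  3. access 84: HIT. Next use of 84: step 7. Cache: [84]
  4. access 76: MISS. Cache: [84 76]
  5. access 16: MISS, evict 84 (next use: step 7). Cache: [76 16]
  6. access 76: HIT. Next use of 76: never. Cache: [76 16]
  7. access 84: MISS, evict 76 (next use: never). Cache: [16 84]
  8. access 16: HIT. Next use of 16: never. Cache: [16 84]
  9. access 17: MISS, evict 16 (next use: never). Cache: [84 17]
  10. access 84: HIT. Next use of 84: never. Cache: [84 17]
  11. access 60: MISS, evict 84 (next use: never). Cache: [17 60]
  12. access 97: MISS, evict 17 (next use: never). Cache: [60 97]
Total: 5 hits, 7 misses, 5 evictions

Answer: 5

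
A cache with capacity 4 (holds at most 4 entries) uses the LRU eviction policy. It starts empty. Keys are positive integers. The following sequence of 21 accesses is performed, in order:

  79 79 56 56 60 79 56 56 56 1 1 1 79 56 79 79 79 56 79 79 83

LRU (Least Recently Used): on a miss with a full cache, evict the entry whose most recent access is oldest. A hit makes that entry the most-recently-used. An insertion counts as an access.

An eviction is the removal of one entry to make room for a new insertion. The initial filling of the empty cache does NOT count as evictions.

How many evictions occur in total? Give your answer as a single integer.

Answer: 1

Derivation:
LRU simulation (capacity=4):
  1. access 79: MISS. Cache (LRU->MRU): [79]
  2. access 79: HIT. Cache (LRU->MRU): [79]
  3. access 56: MISS. Cache (LRU->MRU): [79 56]
  4. access 56: HIT. Cache (LRU->MRU): [79 56]
  5. access 60: MISS. Cache (LRU->MRU): [79 56 60]
  6. access 79: HIT. Cache (LRU->MRU): [56 60 79]
  7. access 56: HIT. Cache (LRU->MRU): [60 79 56]
  8. access 56: HIT. Cache (LRU->MRU): [60 79 56]
  9. access 56: HIT. Cache (LRU->MRU): [60 79 56]
  10. access 1: MISS. Cache (LRU->MRU): [60 79 56 1]
  11. access 1: HIT. Cache (LRU->MRU): [60 79 56 1]
  12. access 1: HIT. Cache (LRU->MRU): [60 79 56 1]
  13. access 79: HIT. Cache (LRU->MRU): [60 56 1 79]
  14. access 56: HIT. Cache (LRU->MRU): [60 1 79 56]
  15. access 79: HIT. Cache (LRU->MRU): [60 1 56 79]
  16. access 79: HIT. Cache (LRU->MRU): [60 1 56 79]
  17. access 79: HIT. Cache (LRU->MRU): [60 1 56 79]
  18. access 56: HIT. Cache (LRU->MRU): [60 1 79 56]
  19. access 79: HIT. Cache (LRU->MRU): [60 1 56 79]
  20. access 79: HIT. Cache (LRU->MRU): [60 1 56 79]
  21. access 83: MISS, evict 60. Cache (LRU->MRU): [1 56 79 83]
Total: 16 hits, 5 misses, 1 evictions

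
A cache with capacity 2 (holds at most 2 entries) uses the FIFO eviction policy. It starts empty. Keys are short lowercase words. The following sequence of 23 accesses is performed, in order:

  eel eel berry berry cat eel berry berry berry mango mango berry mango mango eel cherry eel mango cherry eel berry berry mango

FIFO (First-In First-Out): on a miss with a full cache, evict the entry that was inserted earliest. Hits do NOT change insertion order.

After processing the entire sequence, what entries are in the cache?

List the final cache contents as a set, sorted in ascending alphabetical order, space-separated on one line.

FIFO simulation (capacity=2):
  1. access eel: MISS. Cache (old->new): [eel]
  2. access eel: HIT. Cache (old->new): [eel]
  3. access berry: MISS. Cache (old->new): [eel berry]
  4. access berry: HIT. Cache (old->new): [eel berry]
  5. access cat: MISS, evict eel. Cache (old->new): [berry cat]
  6. access eel: MISS, evict berry. Cache (old->new): [cat eel]
  7. access berry: MISS, evict cat. Cache (old->new): [eel berry]
  8. access berry: HIT. Cache (old->new): [eel berry]
  9. access berry: HIT. Cache (old->new): [eel berry]
  10. access mango: MISS, evict eel. Cache (old->new): [berry mango]
  11. access mango: HIT. Cache (old->new): [berry mango]
  12. access berry: HIT. Cache (old->new): [berry mango]
  13. access mango: HIT. Cache (old->new): [berry mango]
  14. access mango: HIT. Cache (old->new): [berry mango]
  15. access eel: MISS, evict berry. Cache (old->new): [mango eel]
  16. access cherry: MISS, evict mango. Cache (old->new): [eel cherry]
  17. access eel: HIT. Cache (old->new): [eel cherry]
  18. access mango: MISS, evict eel. Cache (old->new): [cherry mango]
  19. access cherry: HIT. Cache (old->new): [cherry mango]
  20. access eel: MISS, evict cherry. Cache (old->new): [mango eel]
  21. access berry: MISS, evict mango. Cache (old->new): [eel berry]
  22. access berry: HIT. Cache (old->new): [eel berry]
  23. access mango: MISS, evict eel. Cache (old->new): [berry mango]
Total: 11 hits, 12 misses, 10 evictions

Answer: berry mango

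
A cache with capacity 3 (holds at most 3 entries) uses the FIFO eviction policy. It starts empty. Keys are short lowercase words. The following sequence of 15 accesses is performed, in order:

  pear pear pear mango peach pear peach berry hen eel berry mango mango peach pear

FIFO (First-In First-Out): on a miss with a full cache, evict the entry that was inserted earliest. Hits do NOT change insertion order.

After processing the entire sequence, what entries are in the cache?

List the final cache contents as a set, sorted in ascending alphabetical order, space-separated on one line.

FIFO simulation (capacity=3):
  1. access pear: MISS. Cache (old->new): [pear]
  2. access pear: HIT. Cache (old->new): [pear]
  3. access pear: HIT. Cache (old->new): [pear]
  4. access mango: MISS. Cache (old->new): [pear mango]
  5. access peach: MISS. Cache (old->new): [pear mango peach]
  6. access pear: HIT. Cache (old->new): [pear mango peach]
  7. access peach: HIT. Cache (old->new): [pear mango peach]
  8. access berry: MISS, evict pear. Cache (old->new): [mango peach berry]
  9. access hen: MISS, evict mango. Cache (old->new): [peach berry hen]
  10. access eel: MISS, evict peach. Cache (old->new): [berry hen eel]
  11. access berry: HIT. Cache (old->new): [berry hen eel]
  12. access mango: MISS, evict berry. Cache (old->new): [hen eel mango]
  13. access mango: HIT. Cache (old->new): [hen eel mango]
  14. access peach: MISS, evict hen. Cache (old->new): [eel mango peach]
  15. access pear: MISS, evict eel. Cache (old->new): [mango peach pear]
Total: 6 hits, 9 misses, 6 evictions

Answer: mango peach pear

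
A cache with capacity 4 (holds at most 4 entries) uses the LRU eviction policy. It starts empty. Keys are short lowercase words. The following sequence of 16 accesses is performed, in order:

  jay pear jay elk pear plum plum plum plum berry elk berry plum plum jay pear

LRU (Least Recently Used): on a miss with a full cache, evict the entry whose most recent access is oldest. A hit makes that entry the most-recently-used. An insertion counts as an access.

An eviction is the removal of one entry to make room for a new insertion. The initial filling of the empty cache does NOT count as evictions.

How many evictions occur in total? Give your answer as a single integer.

LRU simulation (capacity=4):
  1. access jay: MISS. Cache (LRU->MRU): [jay]
  2. access pear: MISS. Cache (LRU->MRU): [jay pear]
  3. access jay: HIT. Cache (LRU->MRU): [pear jay]
  4. access elk: MISS. Cache (LRU->MRU): [pear jay elk]
  5. access pear: HIT. Cache (LRU->MRU): [jay elk pear]
  6. access plum: MISS. Cache (LRU->MRU): [jay elk pear plum]
  7. access plum: HIT. Cache (LRU->MRU): [jay elk pear plum]
  8. access plum: HIT. Cache (LRU->MRU): [jay elk pear plum]
  9. access plum: HIT. Cache (LRU->MRU): [jay elk pear plum]
  10. access berry: MISS, evict jay. Cache (LRU->MRU): [elk pear plum berry]
  11. access elk: HIT. Cache (LRU->MRU): [pear plum berry elk]
  12. access berry: HIT. Cache (LRU->MRU): [pear plum elk berry]
  13. access plum: HIT. Cache (LRU->MRU): [pear elk berry plum]
  14. access plum: HIT. Cache (LRU->MRU): [pear elk berry plum]
  15. access jay: MISS, evict pear. Cache (LRU->MRU): [elk berry plum jay]
  16. access pear: MISS, evict elk. Cache (LRU->MRU): [berry plum jay pear]
Total: 9 hits, 7 misses, 3 evictions

Answer: 3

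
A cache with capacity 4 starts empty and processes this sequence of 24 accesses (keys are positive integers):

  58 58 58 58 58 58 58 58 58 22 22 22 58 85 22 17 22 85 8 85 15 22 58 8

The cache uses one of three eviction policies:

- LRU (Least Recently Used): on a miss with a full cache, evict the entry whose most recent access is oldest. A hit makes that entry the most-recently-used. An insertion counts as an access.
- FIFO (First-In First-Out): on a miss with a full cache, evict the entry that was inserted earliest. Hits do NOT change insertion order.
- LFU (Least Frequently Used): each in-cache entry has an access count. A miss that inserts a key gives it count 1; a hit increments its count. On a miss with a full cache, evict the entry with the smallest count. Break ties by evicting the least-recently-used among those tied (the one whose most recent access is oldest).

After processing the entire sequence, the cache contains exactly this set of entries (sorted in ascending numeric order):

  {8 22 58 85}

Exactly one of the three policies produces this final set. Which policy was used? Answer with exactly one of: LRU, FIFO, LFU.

Answer: LFU

Derivation:
Simulating under each policy and comparing final sets:
  LRU: final set = {8 15 22 58} -> differs
  FIFO: final set = {8 15 22 58} -> differs
  LFU: final set = {8 22 58 85} -> MATCHES target
Only LFU produces the target set.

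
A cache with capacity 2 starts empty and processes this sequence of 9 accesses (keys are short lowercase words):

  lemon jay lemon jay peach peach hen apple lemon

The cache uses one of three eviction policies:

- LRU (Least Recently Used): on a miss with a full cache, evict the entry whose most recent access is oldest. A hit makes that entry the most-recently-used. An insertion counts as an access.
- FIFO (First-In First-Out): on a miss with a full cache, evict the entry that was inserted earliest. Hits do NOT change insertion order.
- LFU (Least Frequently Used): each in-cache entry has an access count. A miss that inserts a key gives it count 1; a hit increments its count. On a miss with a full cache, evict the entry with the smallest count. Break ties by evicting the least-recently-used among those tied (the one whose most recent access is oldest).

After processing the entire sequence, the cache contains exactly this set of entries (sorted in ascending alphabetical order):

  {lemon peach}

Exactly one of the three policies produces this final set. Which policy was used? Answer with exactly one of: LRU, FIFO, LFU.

Answer: LFU

Derivation:
Simulating under each policy and comparing final sets:
  LRU: final set = {apple lemon} -> differs
  FIFO: final set = {apple lemon} -> differs
  LFU: final set = {lemon peach} -> MATCHES target
Only LFU produces the target set.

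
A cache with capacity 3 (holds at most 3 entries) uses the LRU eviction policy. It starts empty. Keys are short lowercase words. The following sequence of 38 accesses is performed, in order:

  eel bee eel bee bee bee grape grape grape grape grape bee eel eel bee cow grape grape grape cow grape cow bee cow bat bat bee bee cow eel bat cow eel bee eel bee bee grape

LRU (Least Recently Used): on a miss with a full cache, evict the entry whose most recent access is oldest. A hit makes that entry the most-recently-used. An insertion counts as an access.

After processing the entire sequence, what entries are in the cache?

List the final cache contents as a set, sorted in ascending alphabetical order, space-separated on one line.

Answer: bee eel grape

Derivation:
LRU simulation (capacity=3):
  1. access eel: MISS. Cache (LRU->MRU): [eel]
  2. access bee: MISS. Cache (LRU->MRU): [eel bee]
  3. access eel: HIT. Cache (LRU->MRU): [bee eel]
  4. access bee: HIT. Cache (LRU->MRU): [eel bee]
  5. access bee: HIT. Cache (LRU->MRU): [eel bee]
  6. access bee: HIT. Cache (LRU->MRU): [eel bee]
  7. access grape: MISS. Cache (LRU->MRU): [eel bee grape]
  8. access grape: HIT. Cache (LRU->MRU): [eel bee grape]
  9. access grape: HIT. Cache (LRU->MRU): [eel bee grape]
  10. access grape: HIT. Cache (LRU->MRU): [eel bee grape]
  11. access grape: HIT. Cache (LRU->MRU): [eel bee grape]
  12. access bee: HIT. Cache (LRU->MRU): [eel grape bee]
  13. access eel: HIT. Cache (LRU->MRU): [grape bee eel]
  14. access eel: HIT. Cache (LRU->MRU): [grape bee eel]
  15. access bee: HIT. Cache (LRU->MRU): [grape eel bee]
  16. access cow: MISS, evict grape. Cache (LRU->MRU): [eel bee cow]
  17. access grape: MISS, evict eel. Cache (LRU->MRU): [bee cow grape]
  18. access grape: HIT. Cache (LRU->MRU): [bee cow grape]
  19. access grape: HIT. Cache (LRU->MRU): [bee cow grape]
  20. access cow: HIT. Cache (LRU->MRU): [bee grape cow]
  21. access grape: HIT. Cache (LRU->MRU): [bee cow grape]
  22. access cow: HIT. Cache (LRU->MRU): [bee grape cow]
  23. access bee: HIT. Cache (LRU->MRU): [grape cow bee]
  24. access cow: HIT. Cache (LRU->MRU): [grape bee cow]
  25. access bat: MISS, evict grape. Cache (LRU->MRU): [bee cow bat]
  26. access bat: HIT. Cache (LRU->MRU): [bee cow bat]
  27. access bee: HIT. Cache (LRU->MRU): [cow bat bee]
  28. access bee: HIT. Cache (LRU->MRU): [cow bat bee]
  29. access cow: HIT. Cache (LRU->MRU): [bat bee cow]
  30. access eel: MISS, evict bat. Cache (LRU->MRU): [bee cow eel]
  31. access bat: MISS, evict bee. Cache (LRU->MRU): [cow eel bat]
  32. access cow: HIT. Cache (LRU->MRU): [eel bat cow]
  33. access eel: HIT. Cache (LRU->MRU): [bat cow eel]
  34. access bee: MISS, evict bat. Cache (LRU->MRU): [cow eel bee]
  35. access eel: HIT. Cache (LRU->MRU): [cow bee eel]
  36. access bee: HIT. Cache (LRU->MRU): [cow eel bee]
  37. access bee: HIT. Cache (LRU->MRU): [cow eel bee]
  38. access grape: MISS, evict cow. Cache (LRU->MRU): [eel bee grape]
Total: 28 hits, 10 misses, 7 evictions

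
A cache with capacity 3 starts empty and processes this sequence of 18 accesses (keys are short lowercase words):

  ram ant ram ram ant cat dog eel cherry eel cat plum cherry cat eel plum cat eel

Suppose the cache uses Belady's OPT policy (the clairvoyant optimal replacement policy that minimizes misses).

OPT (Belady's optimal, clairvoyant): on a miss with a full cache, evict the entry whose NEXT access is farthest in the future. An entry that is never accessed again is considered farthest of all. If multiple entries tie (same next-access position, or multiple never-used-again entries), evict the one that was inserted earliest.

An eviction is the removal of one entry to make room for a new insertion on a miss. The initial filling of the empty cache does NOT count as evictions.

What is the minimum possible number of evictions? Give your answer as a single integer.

Answer: 5

Derivation:
OPT (Belady) simulation (capacity=3):
  1. access ram: MISS. Cache: [ram]
  2. access ant: MISS. Cache: [ram ant]
  3. access ram: HIT. Next use of ram: step 4. Cache: [ram ant]
  4. access ram: HIT. Next use of ram: never. Cache: [ram ant]
  5. access ant: HIT. Next use of ant: never. Cache: [ram ant]
  6. access cat: MISS. Cache: [ram ant cat]
  7. access dog: MISS, evict ram (next use: never). Cache: [ant cat dog]
  8. access eel: MISS, evict ant (next use: never). Cache: [cat dog eel]
  9. access cherry: MISS, evict dog (next use: never). Cache: [cat eel cherry]
  10. access eel: HIT. Next use of eel: step 15. Cache: [cat eel cherry]
  11. access cat: HIT. Next use of cat: step 14. Cache: [cat eel cherry]
  12. access plum: MISS, evict eel (next use: step 15). Cache: [cat cherry plum]
  13. access cherry: HIT. Next use of cherry: never. Cache: [cat cherry plum]
  14. access cat: HIT. Next use of cat: step 17. Cache: [cat cherry plum]
  15. access eel: MISS, evict cherry (next use: never). Cache: [cat plum eel]
  16. access plum: HIT. Next use of plum: never. Cache: [cat plum eel]
  17. access cat: HIT. Next use of cat: never. Cache: [cat plum eel]
  18. access eel: HIT. Next use of eel: never. Cache: [cat plum eel]
Total: 10 hits, 8 misses, 5 evictions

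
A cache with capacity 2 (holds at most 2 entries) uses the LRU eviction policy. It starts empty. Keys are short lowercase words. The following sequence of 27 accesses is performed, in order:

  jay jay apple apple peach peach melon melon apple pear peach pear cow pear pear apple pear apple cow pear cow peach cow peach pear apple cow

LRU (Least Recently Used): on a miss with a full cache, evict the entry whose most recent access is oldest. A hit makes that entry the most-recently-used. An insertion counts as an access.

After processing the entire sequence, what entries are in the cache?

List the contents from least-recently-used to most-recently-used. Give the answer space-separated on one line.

Answer: apple cow

Derivation:
LRU simulation (capacity=2):
  1. access jay: MISS. Cache (LRU->MRU): [jay]
  2. access jay: HIT. Cache (LRU->MRU): [jay]
  3. access apple: MISS. Cache (LRU->MRU): [jay apple]
  4. access apple: HIT. Cache (LRU->MRU): [jay apple]
  5. access peach: MISS, evict jay. Cache (LRU->MRU): [apple peach]
  6. access peach: HIT. Cache (LRU->MRU): [apple peach]
  7. access melon: MISS, evict apple. Cache (LRU->MRU): [peach melon]
  8. access melon: HIT. Cache (LRU->MRU): [peach melon]
  9. access apple: MISS, evict peach. Cache (LRU->MRU): [melon apple]
  10. access pear: MISS, evict melon. Cache (LRU->MRU): [apple pear]
  11. access peach: MISS, evict apple. Cache (LRU->MRU): [pear peach]
  12. access pear: HIT. Cache (LRU->MRU): [peach pear]
  13. access cow: MISS, evict peach. Cache (LRU->MRU): [pear cow]
  14. access pear: HIT. Cache (LRU->MRU): [cow pear]
  15. access pear: HIT. Cache (LRU->MRU): [cow pear]
  16. access apple: MISS, evict cow. Cache (LRU->MRU): [pear apple]
  17. access pear: HIT. Cache (LRU->MRU): [apple pear]
  18. access apple: HIT. Cache (LRU->MRU): [pear apple]
  19. access cow: MISS, evict pear. Cache (LRU->MRU): [apple cow]
  20. access pear: MISS, evict apple. Cache (LRU->MRU): [cow pear]
  21. access cow: HIT. Cache (LRU->MRU): [pear cow]
  22. access peach: MISS, evict pear. Cache (LRU->MRU): [cow peach]
  23. access cow: HIT. Cache (LRU->MRU): [peach cow]
  24. access peach: HIT. Cache (LRU->MRU): [cow peach]
  25. access pear: MISS, evict cow. Cache (LRU->MRU): [peach pear]
  26. access apple: MISS, evict peach. Cache (LRU->MRU): [pear apple]
  27. access cow: MISS, evict pear. Cache (LRU->MRU): [apple cow]
Total: 12 hits, 15 misses, 13 evictions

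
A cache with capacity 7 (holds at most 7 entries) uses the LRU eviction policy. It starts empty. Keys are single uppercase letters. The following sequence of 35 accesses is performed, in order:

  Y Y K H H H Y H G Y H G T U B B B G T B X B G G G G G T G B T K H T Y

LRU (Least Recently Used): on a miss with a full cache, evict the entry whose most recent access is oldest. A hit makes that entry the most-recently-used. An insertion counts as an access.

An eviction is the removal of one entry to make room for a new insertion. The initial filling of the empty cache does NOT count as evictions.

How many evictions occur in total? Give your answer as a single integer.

LRU simulation (capacity=7):
  1. access Y: MISS. Cache (LRU->MRU): [Y]
  2. access Y: HIT. Cache (LRU->MRU): [Y]
  3. access K: MISS. Cache (LRU->MRU): [Y K]
  4. access H: MISS. Cache (LRU->MRU): [Y K H]
  5. access H: HIT. Cache (LRU->MRU): [Y K H]
  6. access H: HIT. Cache (LRU->MRU): [Y K H]
  7. access Y: HIT. Cache (LRU->MRU): [K H Y]
  8. access H: HIT. Cache (LRU->MRU): [K Y H]
  9. access G: MISS. Cache (LRU->MRU): [K Y H G]
  10. access Y: HIT. Cache (LRU->MRU): [K H G Y]
  11. access H: HIT. Cache (LRU->MRU): [K G Y H]
  12. access G: HIT. Cache (LRU->MRU): [K Y H G]
  13. access T: MISS. Cache (LRU->MRU): [K Y H G T]
  14. access U: MISS. Cache (LRU->MRU): [K Y H G T U]
  15. access B: MISS. Cache (LRU->MRU): [K Y H G T U B]
  16. access B: HIT. Cache (LRU->MRU): [K Y H G T U B]
  17. access B: HIT. Cache (LRU->MRU): [K Y H G T U B]
  18. access G: HIT. Cache (LRU->MRU): [K Y H T U B G]
  19. access T: HIT. Cache (LRU->MRU): [K Y H U B G T]
  20. access B: HIT. Cache (LRU->MRU): [K Y H U G T B]
  21. access X: MISS, evict K. Cache (LRU->MRU): [Y H U G T B X]
  22. access B: HIT. Cache (LRU->MRU): [Y H U G T X B]
  23. access G: HIT. Cache (LRU->MRU): [Y H U T X B G]
  24. access G: HIT. Cache (LRU->MRU): [Y H U T X B G]
  25. access G: HIT. Cache (LRU->MRU): [Y H U T X B G]
  26. access G: HIT. Cache (LRU->MRU): [Y H U T X B G]
  27. access G: HIT. Cache (LRU->MRU): [Y H U T X B G]
  28. access T: HIT. Cache (LRU->MRU): [Y H U X B G T]
  29. access G: HIT. Cache (LRU->MRU): [Y H U X B T G]
  30. access B: HIT. Cache (LRU->MRU): [Y H U X T G B]
  31. access T: HIT. Cache (LRU->MRU): [Y H U X G B T]
  32. access K: MISS, evict Y. Cache (LRU->MRU): [H U X G B T K]
  33. access H: HIT. Cache (LRU->MRU): [U X G B T K H]
  34. access T: HIT. Cache (LRU->MRU): [U X G B K H T]
  35. access Y: MISS, evict U. Cache (LRU->MRU): [X G B K H T Y]
Total: 25 hits, 10 misses, 3 evictions

Answer: 3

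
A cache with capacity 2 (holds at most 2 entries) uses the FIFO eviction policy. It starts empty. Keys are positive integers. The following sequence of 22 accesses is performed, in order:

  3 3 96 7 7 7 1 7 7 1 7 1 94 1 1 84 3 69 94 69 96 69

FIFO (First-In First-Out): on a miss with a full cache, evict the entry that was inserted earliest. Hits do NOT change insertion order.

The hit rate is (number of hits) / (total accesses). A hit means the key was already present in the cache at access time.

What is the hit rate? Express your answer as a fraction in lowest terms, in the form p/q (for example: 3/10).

Answer: 1/2

Derivation:
FIFO simulation (capacity=2):
  1. access 3: MISS. Cache (old->new): [3]
  2. access 3: HIT. Cache (old->new): [3]
  3. access 96: MISS. Cache (old->new): [3 96]
  4. access 7: MISS, evict 3. Cache (old->new): [96 7]
  5. access 7: HIT. Cache (old->new): [96 7]
  6. access 7: HIT. Cache (old->new): [96 7]
  7. access 1: MISS, evict 96. Cache (old->new): [7 1]
  8. access 7: HIT. Cache (old->new): [7 1]
  9. access 7: HIT. Cache (old->new): [7 1]
  10. access 1: HIT. Cache (old->new): [7 1]
  11. access 7: HIT. Cache (old->new): [7 1]
  12. access 1: HIT. Cache (old->new): [7 1]
  13. access 94: MISS, evict 7. Cache (old->new): [1 94]
  14. access 1: HIT. Cache (old->new): [1 94]
  15. access 1: HIT. Cache (old->new): [1 94]
  16. access 84: MISS, evict 1. Cache (old->new): [94 84]
  17. access 3: MISS, evict 94. Cache (old->new): [84 3]
  18. access 69: MISS, evict 84. Cache (old->new): [3 69]
  19. access 94: MISS, evict 3. Cache (old->new): [69 94]
  20. access 69: HIT. Cache (old->new): [69 94]
  21. access 96: MISS, evict 69. Cache (old->new): [94 96]
  22. access 69: MISS, evict 94. Cache (old->new): [96 69]
Total: 11 hits, 11 misses, 9 evictions

Hit rate = 11/22 = 1/2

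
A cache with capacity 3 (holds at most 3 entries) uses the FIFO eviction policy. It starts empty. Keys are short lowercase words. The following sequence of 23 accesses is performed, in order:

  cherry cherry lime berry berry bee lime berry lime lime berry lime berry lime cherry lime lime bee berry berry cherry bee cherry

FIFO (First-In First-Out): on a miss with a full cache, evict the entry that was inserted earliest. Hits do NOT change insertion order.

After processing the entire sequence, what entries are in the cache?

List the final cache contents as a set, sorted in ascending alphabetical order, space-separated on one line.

FIFO simulation (capacity=3):
  1. access cherry: MISS. Cache (old->new): [cherry]
  2. access cherry: HIT. Cache (old->new): [cherry]
  3. access lime: MISS. Cache (old->new): [cherry lime]
  4. access berry: MISS. Cache (old->new): [cherry lime berry]
  5. access berry: HIT. Cache (old->new): [cherry lime berry]
  6. access bee: MISS, evict cherry. Cache (old->new): [lime berry bee]
  7. access lime: HIT. Cache (old->new): [lime berry bee]
  8. access berry: HIT. Cache (old->new): [lime berry bee]
  9. access lime: HIT. Cache (old->new): [lime berry bee]
  10. access lime: HIT. Cache (old->new): [lime berry bee]
  11. access berry: HIT. Cache (old->new): [lime berry bee]
  12. access lime: HIT. Cache (old->new): [lime berry bee]
  13. access berry: HIT. Cache (old->new): [lime berry bee]
  14. access lime: HIT. Cache (old->new): [lime berry bee]
  15. access cherry: MISS, evict lime. Cache (old->new): [berry bee cherry]
  16. access lime: MISS, evict berry. Cache (old->new): [bee cherry lime]
  17. access lime: HIT. Cache (old->new): [bee cherry lime]
  18. access bee: HIT. Cache (old->new): [bee cherry lime]
  19. access berry: MISS, evict bee. Cache (old->new): [cherry lime berry]
  20. access berry: HIT. Cache (old->new): [cherry lime berry]
  21. access cherry: HIT. Cache (old->new): [cherry lime berry]
  22. access bee: MISS, evict cherry. Cache (old->new): [lime berry bee]
  23. access cherry: MISS, evict lime. Cache (old->new): [berry bee cherry]
Total: 14 hits, 9 misses, 6 evictions

Answer: bee berry cherry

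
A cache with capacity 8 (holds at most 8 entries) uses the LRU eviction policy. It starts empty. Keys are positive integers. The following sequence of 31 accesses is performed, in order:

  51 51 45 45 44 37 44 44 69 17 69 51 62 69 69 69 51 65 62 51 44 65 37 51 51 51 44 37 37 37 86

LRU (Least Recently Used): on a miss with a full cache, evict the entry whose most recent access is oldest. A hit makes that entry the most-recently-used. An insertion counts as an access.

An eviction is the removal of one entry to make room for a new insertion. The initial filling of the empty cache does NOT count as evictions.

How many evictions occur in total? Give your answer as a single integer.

Answer: 1

Derivation:
LRU simulation (capacity=8):
  1. access 51: MISS. Cache (LRU->MRU): [51]
  2. access 51: HIT. Cache (LRU->MRU): [51]
  3. access 45: MISS. Cache (LRU->MRU): [51 45]
  4. access 45: HIT. Cache (LRU->MRU): [51 45]
  5. access 44: MISS. Cache (LRU->MRU): [51 45 44]
  6. access 37: MISS. Cache (LRU->MRU): [51 45 44 37]
  7. access 44: HIT. Cache (LRU->MRU): [51 45 37 44]
  8. access 44: HIT. Cache (LRU->MRU): [51 45 37 44]
  9. access 69: MISS. Cache (LRU->MRU): [51 45 37 44 69]
  10. access 17: MISS. Cache (LRU->MRU): [51 45 37 44 69 17]
  11. access 69: HIT. Cache (LRU->MRU): [51 45 37 44 17 69]
  12. access 51: HIT. Cache (LRU->MRU): [45 37 44 17 69 51]
  13. access 62: MISS. Cache (LRU->MRU): [45 37 44 17 69 51 62]
  14. access 69: HIT. Cache (LRU->MRU): [45 37 44 17 51 62 69]
  15. access 69: HIT. Cache (LRU->MRU): [45 37 44 17 51 62 69]
  16. access 69: HIT. Cache (LRU->MRU): [45 37 44 17 51 62 69]
  17. access 51: HIT. Cache (LRU->MRU): [45 37 44 17 62 69 51]
  18. access 65: MISS. Cache (LRU->MRU): [45 37 44 17 62 69 51 65]
  19. access 62: HIT. Cache (LRU->MRU): [45 37 44 17 69 51 65 62]
  20. access 51: HIT. Cache (LRU->MRU): [45 37 44 17 69 65 62 51]
  21. access 44: HIT. Cache (LRU->MRU): [45 37 17 69 65 62 51 44]
  22. access 65: HIT. Cache (LRU->MRU): [45 37 17 69 62 51 44 65]
  23. access 37: HIT. Cache (LRU->MRU): [45 17 69 62 51 44 65 37]
  24. access 51: HIT. Cache (LRU->MRU): [45 17 69 62 44 65 37 51]
  25. access 51: HIT. Cache (LRU->MRU): [45 17 69 62 44 65 37 51]
  26. access 51: HIT. Cache (LRU->MRU): [45 17 69 62 44 65 37 51]
  27. access 44: HIT. Cache (LRU->MRU): [45 17 69 62 65 37 51 44]
  28. access 37: HIT. Cache (LRU->MRU): [45 17 69 62 65 51 44 37]
  29. access 37: HIT. Cache (LRU->MRU): [45 17 69 62 65 51 44 37]
  30. access 37: HIT. Cache (LRU->MRU): [45 17 69 62 65 51 44 37]
  31. access 86: MISS, evict 45. Cache (LRU->MRU): [17 69 62 65 51 44 37 86]
Total: 22 hits, 9 misses, 1 evictions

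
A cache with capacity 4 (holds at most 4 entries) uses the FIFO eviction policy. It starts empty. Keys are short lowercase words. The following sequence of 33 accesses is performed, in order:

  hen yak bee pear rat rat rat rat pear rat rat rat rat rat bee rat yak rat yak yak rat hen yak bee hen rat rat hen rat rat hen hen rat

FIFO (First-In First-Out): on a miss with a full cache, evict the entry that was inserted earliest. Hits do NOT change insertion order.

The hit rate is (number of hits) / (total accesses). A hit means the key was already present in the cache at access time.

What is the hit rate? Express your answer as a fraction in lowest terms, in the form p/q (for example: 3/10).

FIFO simulation (capacity=4):
  1. access hen: MISS. Cache (old->new): [hen]
  2. access yak: MISS. Cache (old->new): [hen yak]
  3. access bee: MISS. Cache (old->new): [hen yak bee]
  4. access pear: MISS. Cache (old->new): [hen yak bee pear]
  5. access rat: MISS, evict hen. Cache (old->new): [yak bee pear rat]
  6. access rat: HIT. Cache (old->new): [yak bee pear rat]
  7. access rat: HIT. Cache (old->new): [yak bee pear rat]
  8. access rat: HIT. Cache (old->new): [yak bee pear rat]
  9. access pear: HIT. Cache (old->new): [yak bee pear rat]
  10. access rat: HIT. Cache (old->new): [yak bee pear rat]
  11. access rat: HIT. Cache (old->new): [yak bee pear rat]
  12. access rat: HIT. Cache (old->new): [yak bee pear rat]
  13. access rat: HIT. Cache (old->new): [yak bee pear rat]
  14. access rat: HIT. Cache (old->new): [yak bee pear rat]
  15. access bee: HIT. Cache (old->new): [yak bee pear rat]
  16. access rat: HIT. Cache (old->new): [yak bee pear rat]
  17. access yak: HIT. Cache (old->new): [yak bee pear rat]
  18. access rat: HIT. Cache (old->new): [yak bee pear rat]
  19. access yak: HIT. Cache (old->new): [yak bee pear rat]
  20. access yak: HIT. Cache (old->new): [yak bee pear rat]
  21. access rat: HIT. Cache (old->new): [yak bee pear rat]
  22. access hen: MISS, evict yak. Cache (old->new): [bee pear rat hen]
  23. access yak: MISS, evict bee. Cache (old->new): [pear rat hen yak]
  24. access bee: MISS, evict pear. Cache (old->new): [rat hen yak bee]
  25. access hen: HIT. Cache (old->new): [rat hen yak bee]
  26. access rat: HIT. Cache (old->new): [rat hen yak bee]
  27. access rat: HIT. Cache (old->new): [rat hen yak bee]
  28. access hen: HIT. Cache (old->new): [rat hen yak bee]
  29. access rat: HIT. Cache (old->new): [rat hen yak bee]
  30. access rat: HIT. Cache (old->new): [rat hen yak bee]
  31. access hen: HIT. Cache (old->new): [rat hen yak bee]
  32. access hen: HIT. Cache (old->new): [rat hen yak bee]
  33. access rat: HIT. Cache (old->new): [rat hen yak bee]
Total: 25 hits, 8 misses, 4 evictions

Hit rate = 25/33

Answer: 25/33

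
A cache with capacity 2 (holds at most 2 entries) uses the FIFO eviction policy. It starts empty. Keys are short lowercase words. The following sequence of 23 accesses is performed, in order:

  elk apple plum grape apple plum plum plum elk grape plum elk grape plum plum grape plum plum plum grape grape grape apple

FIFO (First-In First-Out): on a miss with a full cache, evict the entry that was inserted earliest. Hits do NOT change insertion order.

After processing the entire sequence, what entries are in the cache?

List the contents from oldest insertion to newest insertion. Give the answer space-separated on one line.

FIFO simulation (capacity=2):
  1. access elk: MISS. Cache (old->new): [elk]
  2. access apple: MISS. Cache (old->new): [elk apple]
  3. access plum: MISS, evict elk. Cache (old->new): [apple plum]
  4. access grape: MISS, evict apple. Cache (old->new): [plum grape]
  5. access apple: MISS, evict plum. Cache (old->new): [grape apple]
  6. access plum: MISS, evict grape. Cache (old->new): [apple plum]
  7. access plum: HIT. Cache (old->new): [apple plum]
  8. access plum: HIT. Cache (old->new): [apple plum]
  9. access elk: MISS, evict apple. Cache (old->new): [plum elk]
  10. access grape: MISS, evict plum. Cache (old->new): [elk grape]
  11. access plum: MISS, evict elk. Cache (old->new): [grape plum]
  12. access elk: MISS, evict grape. Cache (old->new): [plum elk]
  13. access grape: MISS, evict plum. Cache (old->new): [elk grape]
  14. access plum: MISS, evict elk. Cache (old->new): [grape plum]
  15. access plum: HIT. Cache (old->new): [grape plum]
  16. access grape: HIT. Cache (old->new): [grape plum]
  17. access plum: HIT. Cache (old->new): [grape plum]
  18. access plum: HIT. Cache (old->new): [grape plum]
  19. access plum: HIT. Cache (old->new): [grape plum]
  20. access grape: HIT. Cache (old->new): [grape plum]
  21. access grape: HIT. Cache (old->new): [grape plum]
  22. access grape: HIT. Cache (old->new): [grape plum]
  23. access apple: MISS, evict grape. Cache (old->new): [plum apple]
Total: 10 hits, 13 misses, 11 evictions

Answer: plum apple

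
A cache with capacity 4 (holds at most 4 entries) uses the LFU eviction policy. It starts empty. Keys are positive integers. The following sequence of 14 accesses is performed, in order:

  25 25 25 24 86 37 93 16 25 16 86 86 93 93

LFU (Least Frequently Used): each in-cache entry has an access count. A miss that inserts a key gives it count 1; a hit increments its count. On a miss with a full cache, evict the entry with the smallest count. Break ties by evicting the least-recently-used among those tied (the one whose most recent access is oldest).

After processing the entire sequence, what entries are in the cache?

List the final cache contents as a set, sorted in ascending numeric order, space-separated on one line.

Answer: 16 25 86 93

Derivation:
LFU simulation (capacity=4):
  1. access 25: MISS. Cache: [25(c=1)]
  2. access 25: HIT, count now 2. Cache: [25(c=2)]
  3. access 25: HIT, count now 3. Cache: [25(c=3)]
  4. access 24: MISS. Cache: [24(c=1) 25(c=3)]
  5. access 86: MISS. Cache: [24(c=1) 86(c=1) 25(c=3)]
  6. access 37: MISS. Cache: [24(c=1) 86(c=1) 37(c=1) 25(c=3)]
  7. access 93: MISS, evict 24(c=1). Cache: [86(c=1) 37(c=1) 93(c=1) 25(c=3)]
  8. access 16: MISS, evict 86(c=1). Cache: [37(c=1) 93(c=1) 16(c=1) 25(c=3)]
  9. access 25: HIT, count now 4. Cache: [37(c=1) 93(c=1) 16(c=1) 25(c=4)]
  10. access 16: HIT, count now 2. Cache: [37(c=1) 93(c=1) 16(c=2) 25(c=4)]
  11. access 86: MISS, evict 37(c=1). Cache: [93(c=1) 86(c=1) 16(c=2) 25(c=4)]
  12. access 86: HIT, count now 2. Cache: [93(c=1) 16(c=2) 86(c=2) 25(c=4)]
  13. access 93: HIT, count now 2. Cache: [16(c=2) 86(c=2) 93(c=2) 25(c=4)]
  14. access 93: HIT, count now 3. Cache: [16(c=2) 86(c=2) 93(c=3) 25(c=4)]
Total: 7 hits, 7 misses, 3 evictions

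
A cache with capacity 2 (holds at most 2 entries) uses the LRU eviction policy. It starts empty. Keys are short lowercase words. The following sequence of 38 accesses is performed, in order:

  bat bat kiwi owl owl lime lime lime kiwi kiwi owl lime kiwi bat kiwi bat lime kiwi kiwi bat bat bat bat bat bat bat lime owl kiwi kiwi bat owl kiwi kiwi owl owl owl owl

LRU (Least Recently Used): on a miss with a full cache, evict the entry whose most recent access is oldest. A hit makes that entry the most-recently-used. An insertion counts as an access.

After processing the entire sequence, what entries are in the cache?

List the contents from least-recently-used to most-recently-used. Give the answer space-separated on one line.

LRU simulation (capacity=2):
  1. access bat: MISS. Cache (LRU->MRU): [bat]
  2. access bat: HIT. Cache (LRU->MRU): [bat]
  3. access kiwi: MISS. Cache (LRU->MRU): [bat kiwi]
  4. access owl: MISS, evict bat. Cache (LRU->MRU): [kiwi owl]
  5. access owl: HIT. Cache (LRU->MRU): [kiwi owl]
  6. access lime: MISS, evict kiwi. Cache (LRU->MRU): [owl lime]
  7. access lime: HIT. Cache (LRU->MRU): [owl lime]
  8. access lime: HIT. Cache (LRU->MRU): [owl lime]
  9. access kiwi: MISS, evict owl. Cache (LRU->MRU): [lime kiwi]
  10. access kiwi: HIT. Cache (LRU->MRU): [lime kiwi]
  11. access owl: MISS, evict lime. Cache (LRU->MRU): [kiwi owl]
  12. access lime: MISS, evict kiwi. Cache (LRU->MRU): [owl lime]
  13. access kiwi: MISS, evict owl. Cache (LRU->MRU): [lime kiwi]
  14. access bat: MISS, evict lime. Cache (LRU->MRU): [kiwi bat]
  15. access kiwi: HIT. Cache (LRU->MRU): [bat kiwi]
  16. access bat: HIT. Cache (LRU->MRU): [kiwi bat]
  17. access lime: MISS, evict kiwi. Cache (LRU->MRU): [bat lime]
  18. access kiwi: MISS, evict bat. Cache (LRU->MRU): [lime kiwi]
  19. access kiwi: HIT. Cache (LRU->MRU): [lime kiwi]
  20. access bat: MISS, evict lime. Cache (LRU->MRU): [kiwi bat]
  21. access bat: HIT. Cache (LRU->MRU): [kiwi bat]
  22. access bat: HIT. Cache (LRU->MRU): [kiwi bat]
  23. access bat: HIT. Cache (LRU->MRU): [kiwi bat]
  24. access bat: HIT. Cache (LRU->MRU): [kiwi bat]
  25. access bat: HIT. Cache (LRU->MRU): [kiwi bat]
  26. access bat: HIT. Cache (LRU->MRU): [kiwi bat]
  27. access lime: MISS, evict kiwi. Cache (LRU->MRU): [bat lime]
  28. access owl: MISS, evict bat. Cache (LRU->MRU): [lime owl]
  29. access kiwi: MISS, evict lime. Cache (LRU->MRU): [owl kiwi]
  30. access kiwi: HIT. Cache (LRU->MRU): [owl kiwi]
  31. access bat: MISS, evict owl. Cache (LRU->MRU): [kiwi bat]
  32. access owl: MISS, evict kiwi. Cache (LRU->MRU): [bat owl]
  33. access kiwi: MISS, evict bat. Cache (LRU->MRU): [owl kiwi]
  34. access kiwi: HIT. Cache (LRU->MRU): [owl kiwi]
  35. access owl: HIT. Cache (LRU->MRU): [kiwi owl]
  36. access owl: HIT. Cache (LRU->MRU): [kiwi owl]
  37. access owl: HIT. Cache (LRU->MRU): [kiwi owl]
  38. access owl: HIT. Cache (LRU->MRU): [kiwi owl]
Total: 20 hits, 18 misses, 16 evictions

Answer: kiwi owl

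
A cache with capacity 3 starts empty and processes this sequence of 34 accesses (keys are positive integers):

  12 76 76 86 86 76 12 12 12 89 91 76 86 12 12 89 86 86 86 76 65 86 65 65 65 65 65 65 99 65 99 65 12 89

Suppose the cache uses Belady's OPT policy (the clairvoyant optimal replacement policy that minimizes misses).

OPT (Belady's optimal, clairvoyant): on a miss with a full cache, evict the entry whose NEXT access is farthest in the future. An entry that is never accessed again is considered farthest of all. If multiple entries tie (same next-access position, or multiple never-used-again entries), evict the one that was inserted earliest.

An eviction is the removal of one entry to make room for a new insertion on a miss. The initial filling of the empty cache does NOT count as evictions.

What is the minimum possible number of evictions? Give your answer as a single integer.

Answer: 7

Derivation:
OPT (Belady) simulation (capacity=3):
  1. access 12: MISS. Cache: [12]
  2. access 76: MISS. Cache: [12 76]
  3. access 76: HIT. Next use of 76: step 6. Cache: [12 76]
  4. access 86: MISS. Cache: [12 76 86]
  5. access 86: HIT. Next use of 86: step 13. Cache: [12 76 86]
  6. access 76: HIT. Next use of 76: step 12. Cache: [12 76 86]
  7. access 12: HIT. Next use of 12: step 8. Cache: [12 76 86]
  8. access 12: HIT. Next use of 12: step 9. Cache: [12 76 86]
  9. access 12: HIT. Next use of 12: step 14. Cache: [12 76 86]
  10. access 89: MISS, evict 12 (next use: step 14). Cache: [76 86 89]
  11. access 91: MISS, evict 89 (next use: step 16). Cache: [76 86 91]
  12. access 76: HIT. Next use of 76: step 20. Cache: [76 86 91]
  13. access 86: HIT. Next use of 86: step 17. Cache: [76 86 91]
  14. access 12: MISS, evict 91 (next use: never). Cache: [76 86 12]
  15. access 12: HIT. Next use of 12: step 33. Cache: [76 86 12]
  16. access 89: MISS, evict 12 (next use: step 33). Cache: [76 86 89]
  17. access 86: HIT. Next use of 86: step 18. Cache: [76 86 89]
  18. access 86: HIT. Next use of 86: step 19. Cache: [76 86 89]
  19. access 86: HIT. Next use of 86: step 22. Cache: [76 86 89]
  20. access 76: HIT. Next use of 76: never. Cache: [76 86 89]
  21. access 65: MISS, evict 76 (next use: never). Cache: [86 89 65]
  22. access 86: HIT. Next use of 86: never. Cache: [86 89 65]
  23. access 65: HIT. Next use of 65: step 24. Cache: [86 89 65]
  24. access 65: HIT. Next use of 65: step 25. Cache: [86 89 65]
  25. access 65: HIT. Next use of 65: step 26. Cache: [86 89 65]
  26. access 65: HIT. Next use of 65: step 27. Cache: [86 89 65]
  27. access 65: HIT. Next use of 65: step 28. Cache: [86 89 65]
  28. access 65: HIT. Next use of 65: step 30. Cache: [86 89 65]
  29. access 99: MISS, evict 86 (next use: never). Cache: [89 65 99]
  30. access 65: HIT. Next use of 65: step 32. Cache: [89 65 99]
  31. access 99: HIT. Next use of 99: never. Cache: [89 65 99]
  32. access 65: HIT. Next use of 65: never. Cache: [89 65 99]
  33. access 12: MISS, evict 65 (next use: never). Cache: [89 99 12]
  34. access 89: HIT. Next use of 89: never. Cache: [89 99 12]
Total: 24 hits, 10 misses, 7 evictions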